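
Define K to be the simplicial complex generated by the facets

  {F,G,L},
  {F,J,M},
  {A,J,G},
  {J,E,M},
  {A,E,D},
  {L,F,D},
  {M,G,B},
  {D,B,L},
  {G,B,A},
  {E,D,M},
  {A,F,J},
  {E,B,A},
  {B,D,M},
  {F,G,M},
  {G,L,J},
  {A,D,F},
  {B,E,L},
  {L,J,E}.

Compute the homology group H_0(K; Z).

Fix the vertex order A < B < D < E < F < G < J < L < M and write every simplex with vertices in increasing order. Then dim K = 2 and the simplices of K are:

  0-simplices (9): A, B, D, E, F, G, J, L, M
  1-simplices (27): AB, AD, AE, AF, AG, AJ, BD, BE, BG, BL, BM, DE, DF, DL, DM, EJ, EL, EM, FG, FJ, FL, FM, GJ, GL, GM, JL, JM
  2-simplices (18): ABE, ABG, ADE, ADF, AFJ, AGJ, BDL, BDM, BEL, BGM, DEM, DFL, EJL, EJM, FGL, FGM, FJM, GJL

giving chain groups C_0 ≅ Z^9, C_1 ≅ Z^27, C_2 ≅ Z^18.

The boundary map ∂_1: C_1 → C_0 is given by ∂[p,q] = [q] − [p]. For instance
  ∂GJ = J − G.
The 9×27 boundary matrix has rank 8 and Smith normal form diag(1,1,1,1,1,1,1,1).

Boundary ∂_2: C_2 → C_1 maps a triangle to the signed sum of its edges. For instance
  ∂DEM = EM − DM + DE,
  ∂BEL = EL − BL + BE.
As a 27×18 matrix over Z this has rank 18, with invariant factors (1,1,1,1,1,1,1,1,1,1,1,1,1,1,1,1,1,2).

From H_k ≅ ker(∂_k) / im(∂_{k+1}) we obtain:

  H_0: rank C_0 − rank ∂_1 = 9 − 8 = 1, and the invariant factors of ∂_1 are all 1, so H_0 = Z.

H_0 = Z.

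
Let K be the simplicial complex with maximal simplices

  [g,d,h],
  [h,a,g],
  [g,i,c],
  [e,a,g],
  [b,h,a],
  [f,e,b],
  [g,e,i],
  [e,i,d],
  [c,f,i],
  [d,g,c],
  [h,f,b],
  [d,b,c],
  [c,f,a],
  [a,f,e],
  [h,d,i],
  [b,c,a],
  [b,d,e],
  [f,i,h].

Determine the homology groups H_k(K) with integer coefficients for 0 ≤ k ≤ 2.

H_0 ≅ Z,  H_1 ≅ Z ⊕ Z/2Z,  H_2 = 0.

We work with the vertex ordering a < b < c < d < e < f < g < h < i. The simplices of K, each written with vertices in increasing order, are:

  0-simplices (9): a, b, c, d, e, f, g, h, i
  1-simplices (27): ab, ac, ae, af, ag, ah, bc, bd, be, bf, bh, cd, cf, cg, ci, de, dg, dh, di, ef, eg, ei, fh, fi, gh, gi, hi
  2-simplices (18): abc, abh, acf, aef, aeg, agh, bcd, bde, bef, bfh, cdg, cfi, cgi, dei, dgh, dhi, egi, fhi

giving chain groups C_0 ≅ Z^9, C_1 ≅ Z^27, C_2 ≅ Z^18.

Boundary ∂_1: C_1 → C_0 is given by ∂[p,q] = [q] − [p]. For instance
  ∂bd = d − b.
As a 9×27 matrix over Z this has rank 8, with invariant factors (1,1,1,1,1,1,1,1).

The boundary map ∂_2: C_2 → C_1 sends each 2-simplex [p,q,r] to [q,r] − [p,r] + [p,q]. For instance
  ∂bef = ef − bf + be,
  ∂abh = bh − ah + ab.
The 27×18 boundary matrix has rank 18 and Smith normal form diag(1,1,1,1,1,1,1,1,1,1,1,1,1,1,1,1,1,2).

From H_k ≅ ker(∂_k) / im(∂_{k+1}) we obtain:

  H_0: rank C_0 − rank ∂_1 = 9 − 8 = 1, and the invariant factors of ∂_1 are all 1, so H_0 = Z.
  H_1: rank ker ∂_1 − rank ∂_2 = (27 − 8) − 18 = 1, and ∂_2 has invariant factor 2 > 1, so H_1 = Z ⊕ Z/2Z.
  H_2: rank ker ∂_2 − rank ∂_3 = (18 − 18) − 0 = 0, and there is no ∂_3, so H_2 = 0.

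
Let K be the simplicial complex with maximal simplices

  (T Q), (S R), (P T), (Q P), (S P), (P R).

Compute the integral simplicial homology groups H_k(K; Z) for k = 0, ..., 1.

H_0 = Z,  H_1 = Z^2.

We work with the vertex ordering P < Q < R < S < T. The simplices of K, each written with vertices in increasing order, are:

  0-simplices (5): P, Q, R, S, T
  1-simplices (6): PQ, PR, PS, PT, QT, RS

Hence C_0 ≅ Z^5, C_1 ≅ Z^6.

Boundary ∂_1: C_1 → C_0 is given by ∂[p,q] = [q] − [p]. For instance
  ∂PT = T − P.
This gives a 5×6 integer matrix of rank 4; reducing to Smith normal form yields diagonal entries (1,1,1,1).

Reading off H_k = ker ∂_k / im ∂_{k+1}:

  H_0: rank C_0 − rank ∂_1 = 5 − 4 = 1, and the invariant factors of ∂_1 are all 1, so H_0 = Z.
  H_1: rank ker ∂_1 − rank ∂_2 = (6 − 4) − 0 = 2, and there is no ∂_2, so H_1 = Z^2.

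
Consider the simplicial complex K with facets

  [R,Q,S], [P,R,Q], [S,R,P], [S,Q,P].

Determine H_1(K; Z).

H_1 ≅ 0.

Fix the vertex order P < Q < R < S and write every simplex with vertices in increasing order. Then dim K = 2 and the simplices of K are:

  0-simplices (4): P, Q, R, S
  1-simplices (6): PQ, PR, PS, QR, QS, RS
  2-simplices (4): PQR, PQS, PRS, QRS

giving chain groups C_0 ≅ Z^4, C_1 ≅ Z^6, C_2 ≅ Z^4.

The boundary map ∂_1: C_1 → C_0 sends each edge [p,q] (with p < q) to q − p. For instance
  ∂QR = R − Q.
The 4×6 boundary matrix has rank 3 and Smith normal form diag(1,1,1).

∂_2: C_2 → C_1 sends each 2-simplex [p,q,r] to [q,r] − [p,r] + [p,q]. For instance
  ∂PRS = RS − PS + PR,
  ∂PQR = QR − PR + PQ.
This gives a 6×4 integer matrix of rank 3; reducing to Smith normal form yields diagonal entries (1,1,1).

Reading off H_k = ker ∂_k / im ∂_{k+1}:

  H_1: rank ker ∂_1 − rank ∂_2 = (6 − 3) − 3 = 0, and the invariant factors of ∂_2 are all 1, so H_1 ≅ 0.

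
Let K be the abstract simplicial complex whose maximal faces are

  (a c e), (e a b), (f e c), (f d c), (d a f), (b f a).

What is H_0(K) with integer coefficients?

H_0 ≅ Z.

Order the vertices as a < b < c < d < e < f. Listing each simplex with vertices in this order, K has dimension 2 with simplices:

  0-simplices (6): a, b, c, d, e, f
  1-simplices (12): ab, ac, ad, ae, af, be, bf, cd, ce, cf, df, ef
  2-simplices (6): abe, abf, ace, adf, cdf, cef

so the chain groups are C_0 ≅ Z^6, C_1 ≅ Z^12, C_2 ≅ Z^6.

Boundary ∂_1: C_1 → C_0 is given by ∂[p,q] = [q] − [p]. For instance
  ∂ad = d − a.
The 6×12 boundary matrix has rank 5 and Smith normal form diag(1,1,1,1,1).

∂_2: C_2 → C_1 sends each 2-simplex [p,q,r] to [q,r] − [p,r] + [p,q]. For instance
  ∂abf = bf − af + ab,
  ∂abe = be − ae + ab.
The resulting 12×6 matrix has rank 6, and its Smith normal form has invariant factors (1,1,1,1,1,1).

Computing H_k = (kernel of ∂_k) / (image of ∂_{k+1}):

  H_0: rank C_0 − rank ∂_1 = 6 − 5 = 1, and the invariant factors of ∂_1 are all 1, so H_0 ≅ Z.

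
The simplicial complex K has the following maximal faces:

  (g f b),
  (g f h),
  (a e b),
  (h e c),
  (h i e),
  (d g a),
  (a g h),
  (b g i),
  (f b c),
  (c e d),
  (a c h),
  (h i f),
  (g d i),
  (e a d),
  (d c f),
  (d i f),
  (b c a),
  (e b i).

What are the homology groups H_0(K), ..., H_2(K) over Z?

H_0 = Z,  H_1 = Z ⊕ Z/2Z,  H_2 = 0.

Take the total order a < b < c < d < e < f < g < h < i on the vertex set. Then K (dimension 2) consists of the simplices:

  0-simplices (9): a, b, c, d, e, f, g, h, i
  1-simplices (27): ab, ac, ad, ae, ag, ah, bc, be, bf, bg, bi, cd, ce, cf, ch, de, df, dg, di, eh, ei, fg, fh, fi, gh, gi, hi
  2-simplices (18): abc, abe, ach, ade, adg, agh, bcf, bei, bfg, bgi, cde, cdf, ceh, dfi, dgi, ehi, fgh, fhi

so the chain groups are C_0 ≅ Z^9, C_1 ≅ Z^27, C_2 ≅ Z^18.

∂_1: C_1 → C_0 is given by ∂[p,q] = [q] − [p].
The resulting 9×27 matrix has rank 8, and its Smith normal form has invariant factors (1,1,1,1,1,1,1,1).

∂_2: C_2 → C_1 sends each 2-simplex [p,q,r] to [q,r] − [p,r] + [p,q]. For instance
  ∂agh = gh − ah + ag,
  ∂ade = de − ae + ad.
The resulting 27×18 matrix has rank 18, and its Smith normal form has invariant factors (1,1,1,1,1,1,1,1,1,1,1,1,1,1,1,1,1,2).

Now H_k = ker ∂_k / im ∂_{k+1}, so:

  H_0: rank C_0 − rank ∂_1 = 9 − 8 = 1, and the invariant factors of ∂_1 are all 1, so H_0 = Z.
  H_1: rank ker ∂_1 − rank ∂_2 = (27 − 8) − 18 = 1, and ∂_2 has invariant factor 2 > 1, so H_1 = Z ⊕ Z/2Z.
  H_2: rank ker ∂_2 − rank ∂_3 = (18 − 18) − 0 = 0, and there is no ∂_3, so H_2 = 0.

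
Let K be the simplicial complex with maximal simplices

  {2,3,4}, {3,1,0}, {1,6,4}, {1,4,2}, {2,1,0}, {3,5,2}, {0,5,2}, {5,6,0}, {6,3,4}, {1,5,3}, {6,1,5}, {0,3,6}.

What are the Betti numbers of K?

Order the vertices as 0 < 1 < 2 < 3 < 4 < 5 < 6. Listing each simplex with vertices in this order, K has dimension 2 with simplices:

  0-simplices (7): [0], [1], [2], [3], [4], [5], [6]
  1-simplices (18): [0,1], [0,2], [0,3], [0,5], [0,6], [1,2], [1,3], [1,4], [1,5], [1,6], [2,3], [2,4], [2,5], [3,4], [3,5], [3,6], [4,6], [5,6]
  2-simplices (12): [0,1,2], [0,1,3], [0,2,5], [0,3,6], [0,5,6], [1,2,4], [1,3,5], [1,4,6], [1,5,6], [2,3,4], [2,3,5], [3,4,6]

so the chain groups are C_0 ≅ Z^7, C_1 ≅ Z^18, C_2 ≅ Z^12.

Boundary ∂_1: C_1 → C_0 maps an edge to its endpoints' difference, ∂[p,q] = q − p. For instance
  ∂[1,3] = [3] − [1].
The resulting 7×18 matrix has rank 6, and its Smith normal form has invariant factors (1,1,1,1,1,1).

Boundary ∂_2: C_2 → C_1 sends each 2-simplex [p,q,r] to [q,r] − [p,r] + [p,q]. For instance
  ∂[1,3,5] = [3,5] − [1,5] + [1,3],
  ∂[1,5,6] = [5,6] − [1,6] + [1,5].
This gives a 18×12 integer matrix of rank 12; reducing to Smith normal form yields diagonal entries (1,1,1,1,1,1,1,1,1,1,1,2).

Computing H_k = (kernel of ∂_k) / (image of ∂_{k+1}):

  H_0: rank C_0 − rank ∂_1 = 7 − 6 = 1, and the invariant factors of ∂_1 are all 1, so H_0 ≅ Z.
  H_1: rank ker ∂_1 − rank ∂_2 = (18 − 6) − 12 = 0, and ∂_2 has invariant factor 2 > 1, so H_1 ≅ Z/2Z.
  H_2: rank ker ∂_2 − rank ∂_3 = (12 − 12) − 0 = 0, and there is no ∂_3, so H_2 ≅ 0.

As a check, the Euler characteristic is 7 − 18 + 12 = 1, which agrees with 1 − 0 + 0 = 1.

Hence the Betti numbers are b_0 = 1, b_1 = 0, b_2 = 0.

b_0 = 1, b_1 = 0, b_2 = 0.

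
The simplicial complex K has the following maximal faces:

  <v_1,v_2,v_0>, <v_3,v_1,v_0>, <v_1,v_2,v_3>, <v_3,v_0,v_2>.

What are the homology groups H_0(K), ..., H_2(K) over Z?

K has 4 vertices, 6 edges, 4 triangles.
rank ∂_0 = 0, rank ∂_1 = 3 ⇒ b_0 = 4 − 0 − 3 = 1; all invariant factors of ∂_1 are 1 so no torsion. So H_0 = Z.
rank ∂_1 = 3, rank ∂_2 = 3 ⇒ b_1 = 6 − 3 − 3 = 0; all invariant factors of ∂_2 are 1 so no torsion. So H_1 = 0.
rank ∂_2 = 3, rank ∂_3 = 0 ⇒ b_2 = 4 − 3 − 0 = 1. So H_2 = Z.

H_0 = Z,  H_1 = 0,  H_2 = Z.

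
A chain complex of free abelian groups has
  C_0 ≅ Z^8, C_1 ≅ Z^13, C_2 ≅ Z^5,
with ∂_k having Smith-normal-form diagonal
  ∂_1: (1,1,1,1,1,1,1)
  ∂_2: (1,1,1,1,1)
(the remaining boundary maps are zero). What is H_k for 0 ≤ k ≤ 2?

H_0 = Z,  H_1 = Z,  H_2 = 0.

H_0: b_0 = 8 − 0 − 7 = 1; torsion from ∂_1 factors > 1: none. So H_0 = Z.
H_1: b_1 = 13 − 7 − 5 = 1; torsion from ∂_2 factors > 1: none. So H_1 = Z.
H_2: b_2 = 5 − 5 − 0 = 0; torsion from ∂_3 factors > 1: none. So H_2 = 0.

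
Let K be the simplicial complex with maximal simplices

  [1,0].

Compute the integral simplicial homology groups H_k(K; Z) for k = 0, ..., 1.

H_0 = Z,  H_1 = 0.

Order the vertices as 0 < 1. Listing each simplex with vertices in this order, K has dimension 1 with simplices:

  0-simplices (2): [0], [1]
  1-simplices (1): [0,1]

giving chain groups C_0 ≅ Z^2, C_1 ≅ Z^1.

∂_1: C_1 → C_0 is given by ∂[p,q] = [q] − [p].
As a 2×1 matrix over Z this has rank 1, with invariant factors (1).

Computing H_k = (kernel of ∂_k) / (image of ∂_{k+1}):

  H_0: rank C_0 − rank ∂_1 = 2 − 1 = 1, and the invariant factors of ∂_1 are all 1, so H_0 ≅ Z.
  H_1: rank ker ∂_1 − rank ∂_2 = (1 − 1) − 0 = 0, and there is no ∂_2, so H_1 ≅ 0.

As a check, the Euler characteristic is 2 − 1 = 1, which agrees with 1 − 0 = 1.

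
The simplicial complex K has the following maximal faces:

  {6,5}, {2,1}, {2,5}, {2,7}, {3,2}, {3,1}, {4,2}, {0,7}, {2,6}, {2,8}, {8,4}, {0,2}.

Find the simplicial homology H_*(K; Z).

Order the vertices as 0 < 1 < 2 < 3 < 4 < 5 < 6 < 7 < 8. Listing each simplex with vertices in this order, K has dimension 1 with simplices:

  0-simplices (9): [0], [1], [2], [3], [4], [5], [6], [7], [8]
  1-simplices (12): [0,2], [0,7], [1,2], [1,3], [2,3], [2,4], [2,5], [2,6], [2,7], [2,8], [4,8], [5,6]

giving chain groups C_0 ≅ Z^9, C_1 ≅ Z^12.

Boundary ∂_1: C_1 → C_0 maps an edge to its endpoints' difference, ∂[p,q] = q − p. For instance
  ∂[0,2] = [2] − [0].
The resulting 9×12 matrix has rank 8, and its Smith normal form has invariant factors (1,1,1,1,1,1,1,1).

Reading off H_k = ker ∂_k / im ∂_{k+1}:

  H_0: rank C_0 − rank ∂_1 = 9 − 8 = 1, and the invariant factors of ∂_1 are all 1, so H_0 ≅ Z.
  H_1: rank ker ∂_1 − rank ∂_2 = (12 − 8) − 0 = 4, and there is no ∂_2, so H_1 ≅ Z^4.

(K is a triangulation of a wedge of 4 circles.)

H_0 ≅ Z,  H_1 ≅ Z^4.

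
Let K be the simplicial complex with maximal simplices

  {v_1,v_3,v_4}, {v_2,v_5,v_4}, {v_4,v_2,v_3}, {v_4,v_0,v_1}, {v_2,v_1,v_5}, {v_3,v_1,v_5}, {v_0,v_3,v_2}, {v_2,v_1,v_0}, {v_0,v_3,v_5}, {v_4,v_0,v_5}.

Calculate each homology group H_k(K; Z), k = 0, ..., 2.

Order the vertices as v_0 < v_1 < v_2 < v_3 < v_4 < v_5. Listing each simplex with vertices in this order, K has dimension 2 with simplices:

  0-simplices (6): [v_0], [v_1], [v_2], [v_3], [v_4], [v_5]
  1-simplices (15): (15 of them)
  2-simplices (10): [v_0,v_1,v_2], [v_0,v_1,v_4], [v_0,v_2,v_3], [v_0,v_3,v_5], [v_0,v_4,v_5], [v_1,v_2,v_5], [v_1,v_3,v_4], [v_1,v_3,v_5], [v_2,v_3,v_4], [v_2,v_4,v_5]

so the chain groups are C_0 ≅ Z^6, C_1 ≅ Z^15, C_2 ≅ Z^10.

∂_1: C_1 → C_0 is given by ∂[p,q] = [q] − [p]. For instance
  ∂[v_4,v_5] = [v_5] − [v_4].
As a 6×15 matrix over Z this has rank 5, with invariant factors (1,1,1,1,1).

Boundary ∂_2: C_2 → C_1 sends each 2-simplex [p,q,r] to [q,r] − [p,r] + [p,q]. For instance
  ∂[v_0,v_4,v_5] = [v_4,v_5] − [v_0,v_5] + [v_0,v_4],
  ∂[v_2,v_3,v_4] = [v_3,v_4] − [v_2,v_4] + [v_2,v_3].
As a 15×10 matrix over Z this has rank 10, with invariant factors (1,1,1,1,1,1,1,1,1,2).

From H_k ≅ ker(∂_k) / im(∂_{k+1}) we obtain:

  H_0: rank C_0 − rank ∂_1 = 6 − 5 = 1, and the invariant factors of ∂_1 are all 1, so H_0 = Z.
  H_1: rank ker ∂_1 − rank ∂_2 = (15 − 5) − 10 = 0, and ∂_2 has invariant factor 2 > 1, so H_1 = Z/2.
  H_2: rank ker ∂_2 − rank ∂_3 = (10 − 10) − 0 = 0, and there is no ∂_3, so H_2 = 0.

H_0 = Z,  H_1 = Z/2,  H_2 = 0.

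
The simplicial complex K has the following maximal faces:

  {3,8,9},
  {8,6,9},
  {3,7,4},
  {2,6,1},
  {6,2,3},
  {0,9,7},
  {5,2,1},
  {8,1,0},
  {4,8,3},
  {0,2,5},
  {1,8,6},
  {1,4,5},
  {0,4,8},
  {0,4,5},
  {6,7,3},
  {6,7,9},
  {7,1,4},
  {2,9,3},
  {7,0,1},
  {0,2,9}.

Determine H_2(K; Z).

H_2 = 0.

Order the vertices as 0 < 1 < 2 < 3 < 4 < 5 < 6 < 7 < 8 < 9. Listing each simplex with vertices in this order, K has dimension 2 with simplices:

  0-simplices (10): [0], [1], [2], [3], [4], [5], [6], [7], [8], [9]
  1-simplices (30): (30 of them)
  2-simplices (20): (20 of them)

so the chain groups are C_0 ≅ Z^10, C_1 ≅ Z^30, C_2 ≅ Z^20.

∂_1: C_1 → C_0 maps an edge to its endpoints' difference, ∂[p,q] = q − p.
As a 10×30 matrix over Z this has rank 9, with invariant factors (1,1,1,1,1,1,1,1,1).

∂_2: C_2 → C_1 maps a triangle to the signed sum of its edges. For instance
  ∂[1,4,5] = [4,5] − [1,5] + [1,4],
  ∂[0,2,9] = [2,9] − [0,9] + [0,2].
The resulting 30×20 matrix has rank 20, and its Smith normal form has invariant factors (1,1,1,1,1,1,1,1,1,1,1,1,1,1,1,1,1,1,1,2).

Now H_k = ker ∂_k / im ∂_{k+1}, so:

  H_2: rank ker ∂_2 − rank ∂_3 = (20 − 20) − 0 = 0, and there is no ∂_3, so H_2 = 0.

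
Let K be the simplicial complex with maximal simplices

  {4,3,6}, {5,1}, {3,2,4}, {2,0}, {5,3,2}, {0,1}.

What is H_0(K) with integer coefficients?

Fix the vertex order 0 < 1 < 2 < 3 < 4 < 5 < 6 and write every simplex with vertices in increasing order. Then dim K = 2 and the simplices of K are:

  0-simplices (7): [0], [1], [2], [3], [4], [5], [6]
  1-simplices (10): [0,1], [0,2], [1,5], [2,3], [2,4], [2,5], [3,4], [3,5], [3,6], [4,6]
  2-simplices (3): [2,3,4], [2,3,5], [3,4,6]

so the chain groups are C_0 ≅ Z^7, C_1 ≅ Z^10, C_2 ≅ Z^3.

The boundary map ∂_1: C_1 → C_0 sends each edge [p,q] (with p < q) to q − p. For instance
  ∂[4,6] = [6] − [4].
As a 7×10 matrix over Z this has rank 6, with invariant factors (1,1,1,1,1,1).

Boundary ∂_2: C_2 → C_1 maps a triangle to the signed sum of its edges. For instance
  ∂[3,4,6] = [4,6] − [3,6] + [3,4],
  ∂[2,3,5] = [3,5] − [2,5] + [2,3].
This gives a 10×3 integer matrix of rank 3; reducing to Smith normal form yields diagonal entries (1,1,1).

Computing H_k = (kernel of ∂_k) / (image of ∂_{k+1}):

  H_0: rank C_0 − rank ∂_1 = 7 − 6 = 1, and the invariant factors of ∂_1 are all 1, so H_0 = Z.

H_0 = Z.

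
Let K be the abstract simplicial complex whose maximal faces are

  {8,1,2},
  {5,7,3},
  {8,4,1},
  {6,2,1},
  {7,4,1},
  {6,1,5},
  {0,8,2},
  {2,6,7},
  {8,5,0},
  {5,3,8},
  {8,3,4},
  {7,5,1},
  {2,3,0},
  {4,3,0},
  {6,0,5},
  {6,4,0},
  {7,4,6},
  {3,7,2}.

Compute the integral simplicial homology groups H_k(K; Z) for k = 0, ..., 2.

Order the vertices as 0 < 1 < 2 < 3 < 4 < 5 < 6 < 7 < 8. Listing each simplex with vertices in this order, K has dimension 2 with simplices:

  0-simplices (9): [0], [1], [2], [3], [4], [5], [6], [7], [8]
  1-simplices (27): (27 of them)
  2-simplices (18): [0,2,3], [0,2,8], [0,3,4], [0,4,6], [0,5,6], [0,5,8], [1,2,6], [1,2,8], [1,4,7], [1,4,8], [1,5,6], [1,5,7], [2,3,7], [2,6,7], [3,4,8], [3,5,7], [3,5,8], [4,6,7]

so the chain groups are C_0 ≅ Z^9, C_1 ≅ Z^27, C_2 ≅ Z^18.

∂_1: C_1 → C_0 maps an edge to its endpoints' difference, ∂[p,q] = q − p. For instance
  ∂[5,6] = [6] − [5].
The resulting 9×27 matrix has rank 8, and its Smith normal form has invariant factors (1,1,1,1,1,1,1,1).

∂_2: C_2 → C_1 maps a triangle to the signed sum of its edges. For instance
  ∂[1,2,8] = [2,8] − [1,8] + [1,2],
  ∂[2,6,7] = [6,7] − [2,7] + [2,6].
This gives a 27×18 integer matrix of rank 18; reducing to Smith normal form yields diagonal entries (1,1,1,1,1,1,1,1,1,1,1,1,1,1,1,1,1,2).

From H_k ≅ ker(∂_k) / im(∂_{k+1}) we obtain:

  H_0: rank C_0 − rank ∂_1 = 9 − 8 = 1, and the invariant factors of ∂_1 are all 1, so H_0 ≅ Z.
  H_1: rank ker ∂_1 − rank ∂_2 = (27 − 8) − 18 = 1, and ∂_2 has invariant factor 2 > 1, so H_1 ≅ Z ⊕ Z/2Z.
  H_2: rank ker ∂_2 − rank ∂_3 = (18 − 18) − 0 = 0, and there is no ∂_3, so H_2 ≅ 0.

As a check, the Euler characteristic is 9 − 27 + 18 = 0, which agrees with 1 − 1 + 0 = 0.

H_0 = Z,  H_1 = Z ⊕ Z/2Z,  H_2 = 0.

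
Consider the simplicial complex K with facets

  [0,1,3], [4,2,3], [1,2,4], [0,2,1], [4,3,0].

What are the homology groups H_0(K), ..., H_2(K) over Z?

H_0 = Z,  H_1 = Z,  H_2 = 0.

Order the vertices as 0 < 1 < 2 < 3 < 4. Listing each simplex with vertices in this order, K has dimension 2 with simplices:

  0-simplices (5): [0], [1], [2], [3], [4]
  1-simplices (10): [0,1], [0,2], [0,3], [0,4], [1,2], [1,3], [1,4], [2,3], [2,4], [3,4]
  2-simplices (5): [0,1,2], [0,1,3], [0,3,4], [1,2,4], [2,3,4]

giving chain groups C_0 ≅ Z^5, C_1 ≅ Z^10, C_2 ≅ Z^5.

The boundary map ∂_1: C_1 → C_0 maps an edge to its endpoints' difference, ∂[p,q] = q − p.
The 5×10 boundary matrix has rank 4 and Smith normal form diag(1,1,1,1).

The boundary map ∂_2: C_2 → C_1 maps a triangle to the signed sum of its edges. For instance
  ∂[0,1,3] = [1,3] − [0,3] + [0,1],
  ∂[0,3,4] = [3,4] − [0,4] + [0,3].
As a 10×5 matrix over Z this has rank 5, with invariant factors (1,1,1,1,1).

Now H_k = ker ∂_k / im ∂_{k+1}, so:

  H_0: rank C_0 − rank ∂_1 = 5 − 4 = 1, and the invariant factors of ∂_1 are all 1, so H_0 ≅ Z.
  H_1: rank ker ∂_1 − rank ∂_2 = (10 − 4) − 5 = 1, and the invariant factors of ∂_2 are all 1, so H_1 ≅ Z.
  H_2: rank ker ∂_2 − rank ∂_3 = (5 − 5) − 0 = 0, and there is no ∂_3, so H_2 ≅ 0.

As a check, the Euler characteristic is 5 − 10 + 5 = 0, which agrees with 1 − 1 + 0 = 0.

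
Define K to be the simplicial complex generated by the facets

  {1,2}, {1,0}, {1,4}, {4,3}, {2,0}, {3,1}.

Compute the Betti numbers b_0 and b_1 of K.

b_0 = 1, b_1 = 2.

K has 5 vertices, 6 edges.
rank ∂_0 = 0, rank ∂_1 = 4 ⇒ b_0 = 5 − 0 − 4 = 1; all invariant factors of ∂_1 are 1 so no torsion. So H_0 = Z.
rank ∂_1 = 4, rank ∂_2 = 0 ⇒ b_1 = 6 − 4 − 0 = 2. So H_1 = Z^2.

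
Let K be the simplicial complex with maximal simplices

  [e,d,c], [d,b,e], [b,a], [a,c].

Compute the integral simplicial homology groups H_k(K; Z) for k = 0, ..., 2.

Order the vertices as a < b < c < d < e. Listing each simplex with vertices in this order, K has dimension 2 with simplices:

  0-simplices (5): a, b, c, d, e
  1-simplices (7): ab, ac, bd, be, cd, ce, de
  2-simplices (2): bde, cde

so the chain groups are C_0 ≅ Z^5, C_1 ≅ Z^7, C_2 ≅ Z^2.

∂_1: C_1 → C_0 sends each edge [p,q] (with p < q) to q − p. For instance
  ∂ab = b − a.
The 5×7 boundary matrix has rank 4 and Smith normal form diag(1,1,1,1).

∂_2: C_2 → C_1 sends each 2-simplex [p,q,r] to [q,r] − [p,r] + [p,q]. For instance
  ∂bde = de − be + bd,
  ∂cde = de − ce + cd.
This gives a 7×2 integer matrix of rank 2; reducing to Smith normal form yields diagonal entries (1,1).

Now H_k = ker ∂_k / im ∂_{k+1}, so:

  H_0: rank C_0 − rank ∂_1 = 5 − 4 = 1, and the invariant factors of ∂_1 are all 1, so H_0 = Z.
  H_1: rank ker ∂_1 − rank ∂_2 = (7 − 4) − 2 = 1, and the invariant factors of ∂_2 are all 1, so H_1 = Z.
  H_2: rank ker ∂_2 − rank ∂_3 = (2 − 2) − 0 = 0, and there is no ∂_3, so H_2 = 0.

H_0 ≅ Z,  H_1 ≅ Z,  H_2 = 0.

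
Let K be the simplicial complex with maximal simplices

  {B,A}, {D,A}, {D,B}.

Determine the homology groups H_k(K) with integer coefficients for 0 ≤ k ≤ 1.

K has 3 vertices, 3 edges.
rank ∂_0 = 0, rank ∂_1 = 2 ⇒ b_0 = 3 − 0 − 2 = 1; all invariant factors of ∂_1 are 1 so no torsion. So H_0 = Z.
rank ∂_1 = 2, rank ∂_2 = 0 ⇒ b_1 = 3 − 2 − 0 = 1. So H_1 = Z.

H_0 ≅ Z,  H_1 ≅ Z.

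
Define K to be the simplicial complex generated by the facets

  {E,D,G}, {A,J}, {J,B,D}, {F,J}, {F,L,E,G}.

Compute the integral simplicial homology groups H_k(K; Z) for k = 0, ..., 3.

H_0 = Z,  H_1 = Z,  H_2 = 0,  H_3 = 0.

Fix the vertex order A < B < D < E < F < G < J < L and write every simplex with vertices in increasing order. Then dim K = 3 and the simplices of K are:

  0-simplices (8): A, B, D, E, F, G, J, L
  1-simplices (13): AJ, BD, BJ, DE, DG, DJ, EF, EG, EL, FG, FJ, FL, GL
  2-simplices (6): BDJ, DEG, EFG, EFL, EGL, FGL
  3-simplices (1): EFGL

so the chain groups are C_0 ≅ Z^8, C_1 ≅ Z^13, C_2 ≅ Z^6, C_3 ≅ Z^1.

The boundary map ∂_1: C_1 → C_0 is given by ∂[p,q] = [q] − [p].
This gives a 8×13 integer matrix of rank 7; reducing to Smith normal form yields diagonal entries (1,1,1,1,1,1,1).

The boundary map ∂_2: C_2 → C_1 acts by ∂[p,q,r] = [q,r] − [p,r] + [p,q]. For instance
  ∂DEG = EG − DG + DE,
  ∂FGL = GL − FL + FG.
The 13×6 boundary matrix has rank 5 and Smith normal form diag(1,1,1,1,1).

The boundary map ∂_3: C_3 → C_2 sends each 3-simplex σ to the alternating sum Σ_i (−1)^i (σ with its i-th vertex removed). For instance
  ∂EFGL = FGL − EGL + EFL − EFG.
This gives a 6×1 integer matrix of rank 1; reducing to Smith normal form yields diagonal entries (1).

From H_k ≅ ker(∂_k) / im(∂_{k+1}) we obtain:

  H_0: rank C_0 − rank ∂_1 = 8 − 7 = 1, and the invariant factors of ∂_1 are all 1, so H_0 = Z.
  H_1: rank ker ∂_1 − rank ∂_2 = (13 − 7) − 5 = 1, and the invariant factors of ∂_2 are all 1, so H_1 = Z.
  H_2: rank ker ∂_2 − rank ∂_3 = (6 − 5) − 1 = 0, and the invariant factors of ∂_3 are all 1, so H_2 = 0.
  H_3: rank ker ∂_3 − rank ∂_4 = (1 − 1) − 0 = 0, and there is no ∂_4, so H_3 = 0.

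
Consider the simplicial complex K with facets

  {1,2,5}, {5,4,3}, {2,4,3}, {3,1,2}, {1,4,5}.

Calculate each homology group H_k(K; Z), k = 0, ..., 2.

We work with the vertex ordering 1 < 2 < 3 < 4 < 5. The simplices of K, each written with vertices in increasing order, are:

  0-simplices (5): [1], [2], [3], [4], [5]
  1-simplices (10): [1,2], [1,3], [1,4], [1,5], [2,3], [2,4], [2,5], [3,4], [3,5], [4,5]
  2-simplices (5): [1,2,3], [1,2,5], [1,4,5], [2,3,4], [3,4,5]

so the chain groups are C_0 ≅ Z^5, C_1 ≅ Z^10, C_2 ≅ Z^5.

Boundary ∂_1: C_1 → C_0 is given by ∂[p,q] = [q] − [p]. For instance
  ∂[1,5] = [5] − [1].
The 5×10 boundary matrix has rank 4 and Smith normal form diag(1,1,1,1).

The boundary map ∂_2: C_2 → C_1 acts by ∂[p,q,r] = [q,r] − [p,r] + [p,q]. For instance
  ∂[2,3,4] = [3,4] − [2,4] + [2,3],
  ∂[1,2,5] = [2,5] − [1,5] + [1,2].
This gives a 10×5 integer matrix of rank 5; reducing to Smith normal form yields diagonal entries (1,1,1,1,1).

From H_k ≅ ker(∂_k) / im(∂_{k+1}) we obtain:

  H_0: rank C_0 − rank ∂_1 = 5 − 4 = 1, and the invariant factors of ∂_1 are all 1, so H_0 = Z.
  H_1: rank ker ∂_1 − rank ∂_2 = (10 − 4) − 5 = 1, and the invariant factors of ∂_2 are all 1, so H_1 = Z.
  H_2: rank ker ∂_2 − rank ∂_3 = (5 − 5) − 0 = 0, and there is no ∂_3, so H_2 = 0.

As a check, the Euler characteristic is 5 − 10 + 5 = 0, which agrees with 1 − 1 + 0 = 0.

H_0 ≅ Z,  H_1 ≅ Z,  H_2 = 0.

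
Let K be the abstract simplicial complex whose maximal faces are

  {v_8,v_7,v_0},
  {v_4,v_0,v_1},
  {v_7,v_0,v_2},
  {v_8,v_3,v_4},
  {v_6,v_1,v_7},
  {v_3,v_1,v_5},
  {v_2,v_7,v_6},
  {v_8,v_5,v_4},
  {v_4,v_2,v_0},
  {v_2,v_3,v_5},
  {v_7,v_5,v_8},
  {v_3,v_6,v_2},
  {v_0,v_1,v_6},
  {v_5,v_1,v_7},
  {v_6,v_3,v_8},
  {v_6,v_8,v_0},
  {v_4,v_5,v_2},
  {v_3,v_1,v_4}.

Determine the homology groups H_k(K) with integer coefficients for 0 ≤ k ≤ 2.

H_0 = Z,  H_1 = Z ⊕ Z/2Z,  H_2 = 0.

We work with the vertex ordering v_0 < v_1 < v_2 < v_3 < v_4 < v_5 < v_6 < v_7 < v_8. The simplices of K, each written with vertices in increasing order, are:

  0-simplices (9): [v_0], [v_1], [v_2], [v_3], [v_4], [v_5], [v_6], [v_7], [v_8]
  1-simplices (27): (27 of them)
  2-simplices (18): (18 of them)

so the chain groups are C_0 ≅ Z^9, C_1 ≅ Z^27, C_2 ≅ Z^18.

Boundary ∂_1: C_1 → C_0 maps an edge to its endpoints' difference, ∂[p,q] = q − p. For instance
  ∂[v_2,v_3] = [v_3] − [v_2].
As a 9×27 matrix over Z this has rank 8, with invariant factors (1,1,1,1,1,1,1,1).

The boundary map ∂_2: C_2 → C_1 maps a triangle to the signed sum of its edges. For instance
  ∂[v_0,v_7,v_8] = [v_7,v_8] − [v_0,v_8] + [v_0,v_7],
  ∂[v_4,v_5,v_8] = [v_5,v_8] − [v_4,v_8] + [v_4,v_5].
The resulting 27×18 matrix has rank 18, and its Smith normal form has invariant factors (1,1,1,1,1,1,1,1,1,1,1,1,1,1,1,1,1,2).

Now H_k = ker ∂_k / im ∂_{k+1}, so:

  H_0: rank C_0 − rank ∂_1 = 9 − 8 = 1, and the invariant factors of ∂_1 are all 1, so H_0 = Z.
  H_1: rank ker ∂_1 − rank ∂_2 = (27 − 8) − 18 = 1, and ∂_2 has invariant factor 2 > 1, so H_1 = Z ⊕ Z/2Z.
  H_2: rank ker ∂_2 − rank ∂_3 = (18 − 18) − 0 = 0, and there is no ∂_3, so H_2 = 0.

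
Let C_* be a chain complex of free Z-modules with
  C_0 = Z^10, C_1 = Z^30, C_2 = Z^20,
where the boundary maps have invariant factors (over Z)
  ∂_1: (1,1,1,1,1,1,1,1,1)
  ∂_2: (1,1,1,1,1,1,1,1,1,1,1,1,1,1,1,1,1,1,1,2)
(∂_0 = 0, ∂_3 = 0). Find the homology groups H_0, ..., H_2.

H_0: b_0 = 10 − 0 − 9 = 1; torsion from ∂_1 factors > 1: none. So H_0 = Z.
H_1: b_1 = 30 − 9 − 20 = 1; torsion from ∂_2 factors > 1: [2]. So H_1 = Z ⊕ Z/2.
H_2: b_2 = 20 − 20 − 0 = 0; torsion from ∂_3 factors > 1: none. So H_2 = 0.

H_0 = Z,  H_1 = Z ⊕ Z/2,  H_2 = 0.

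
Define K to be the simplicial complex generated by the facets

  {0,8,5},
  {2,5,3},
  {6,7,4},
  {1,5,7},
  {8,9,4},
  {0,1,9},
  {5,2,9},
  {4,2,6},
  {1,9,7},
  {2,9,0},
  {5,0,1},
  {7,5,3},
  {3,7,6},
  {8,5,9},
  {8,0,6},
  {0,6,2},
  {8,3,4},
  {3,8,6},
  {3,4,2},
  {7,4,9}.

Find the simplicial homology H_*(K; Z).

H_0 = Z,  H_1 = Z ⊕ Z/2Z,  H_2 = 0.

Fix the vertex order 0 < 1 < 2 < 3 < 4 < 5 < 6 < 7 < 8 < 9 and write every simplex with vertices in increasing order. Then dim K = 2 and the simplices of K are:

  0-simplices (10): [0], [1], [2], [3], [4], [5], [6], [7], [8], [9]
  1-simplices (30): (30 of them)
  2-simplices (20): (20 of them)

giving chain groups C_0 ≅ Z^10, C_1 ≅ Z^30, C_2 ≅ Z^20.

∂_1: C_1 → C_0 is given by ∂[p,q] = [q] − [p]. For instance
  ∂[2,5] = [5] − [2].
The resulting 10×30 matrix has rank 9, and its Smith normal form has invariant factors (1,1,1,1,1,1,1,1,1).

The boundary map ∂_2: C_2 → C_1 sends each 2-simplex [p,q,r] to [q,r] − [p,r] + [p,q]. For instance
  ∂[0,6,8] = [6,8] − [0,8] + [0,6],
  ∂[2,4,6] = [4,6] − [2,6] + [2,4].
This gives a 30×20 integer matrix of rank 20; reducing to Smith normal form yields diagonal entries (1,1,1,1,1,1,1,1,1,1,1,1,1,1,1,1,1,1,1,2).

Reading off H_k = ker ∂_k / im ∂_{k+1}:

  H_0: rank C_0 − rank ∂_1 = 10 − 9 = 1, and the invariant factors of ∂_1 are all 1, so H_0 ≅ Z.
  H_1: rank ker ∂_1 − rank ∂_2 = (30 − 9) − 20 = 1, and ∂_2 has invariant factor 2 > 1, so H_1 ≅ Z ⊕ Z/2Z.
  H_2: rank ker ∂_2 − rank ∂_3 = (20 − 20) − 0 = 0, and there is no ∂_3, so H_2 ≅ 0.

As a check, the Euler characteristic is 10 − 30 + 20 = 0, which agrees with 1 − 1 + 0 = 0.
(K is a triangulation of the Klein bottle.)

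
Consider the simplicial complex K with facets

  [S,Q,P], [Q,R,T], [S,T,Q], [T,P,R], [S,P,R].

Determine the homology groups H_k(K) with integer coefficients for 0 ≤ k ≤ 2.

Fix the vertex order P < Q < R < S < T and write every simplex with vertices in increasing order. Then dim K = 2 and the simplices of K are:

  0-simplices (5): P, Q, R, S, T
  1-simplices (10): PQ, PR, PS, PT, QR, QS, QT, RS, RT, ST
  2-simplices (5): PQS, PRS, PRT, QRT, QST

giving chain groups C_0 ≅ Z^5, C_1 ≅ Z^10, C_2 ≅ Z^5.

The boundary map ∂_1: C_1 → C_0 sends each edge [p,q] (with p < q) to q − p. For instance
  ∂RT = T − R.
The resulting 5×10 matrix has rank 4, and its Smith normal form has invariant factors (1,1,1,1).

The boundary map ∂_2: C_2 → C_1 acts by ∂[p,q,r] = [q,r] − [p,r] + [p,q]. For instance
  ∂QRT = RT − QT + QR,
  ∂PRS = RS − PS + PR.
This gives a 10×5 integer matrix of rank 5; reducing to Smith normal form yields diagonal entries (1,1,1,1,1).

Reading off H_k = ker ∂_k / im ∂_{k+1}:

  H_0: rank C_0 − rank ∂_1 = 5 − 4 = 1, and the invariant factors of ∂_1 are all 1, so H_0 = Z.
  H_1: rank ker ∂_1 − rank ∂_2 = (10 − 4) − 5 = 1, and the invariant factors of ∂_2 are all 1, so H_1 = Z.
  H_2: rank ker ∂_2 − rank ∂_3 = (5 − 5) − 0 = 0, and there is no ∂_3, so H_2 = 0.

H_0 ≅ Z,  H_1 ≅ Z,  H_2 = 0.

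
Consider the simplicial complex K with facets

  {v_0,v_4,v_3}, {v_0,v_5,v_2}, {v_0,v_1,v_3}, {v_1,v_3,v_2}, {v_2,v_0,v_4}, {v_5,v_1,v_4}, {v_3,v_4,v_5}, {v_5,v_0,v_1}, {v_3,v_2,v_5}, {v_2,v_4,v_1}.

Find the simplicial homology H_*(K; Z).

Order the vertices as v_0 < v_1 < v_2 < v_3 < v_4 < v_5. Listing each simplex with vertices in this order, K has dimension 2 with simplices:

  0-simplices (6): [v_0], [v_1], [v_2], [v_3], [v_4], [v_5]
  1-simplices (15): (15 of them)
  2-simplices (10): [v_0,v_1,v_3], [v_0,v_1,v_5], [v_0,v_2,v_4], [v_0,v_2,v_5], [v_0,v_3,v_4], [v_1,v_2,v_3], [v_1,v_2,v_4], [v_1,v_4,v_5], [v_2,v_3,v_5], [v_3,v_4,v_5]

Hence C_0 ≅ Z^6, C_1 ≅ Z^15, C_2 ≅ Z^10.

Boundary ∂_1: C_1 → C_0 is given by ∂[p,q] = [q] − [p]. For instance
  ∂[v_4,v_5] = [v_5] − [v_4].
The resulting 6×15 matrix has rank 5, and its Smith normal form has invariant factors (1,1,1,1,1).

∂_2: C_2 → C_1 sends each 2-simplex [p,q,r] to [q,r] − [p,r] + [p,q]. For instance
  ∂[v_0,v_3,v_4] = [v_3,v_4] − [v_0,v_4] + [v_0,v_3],
  ∂[v_1,v_2,v_3] = [v_2,v_3] − [v_1,v_3] + [v_1,v_2].
As a 15×10 matrix over Z this has rank 10, with invariant factors (1,1,1,1,1,1,1,1,1,2).

From H_k ≅ ker(∂_k) / im(∂_{k+1}) we obtain:

  H_0: rank C_0 − rank ∂_1 = 6 − 5 = 1, and the invariant factors of ∂_1 are all 1, so H_0 ≅ Z.
  H_1: rank ker ∂_1 − rank ∂_2 = (15 − 5) − 10 = 0, and ∂_2 has invariant factor 2 > 1, so H_1 ≅ Z/2.
  H_2: rank ker ∂_2 − rank ∂_3 = (10 − 10) − 0 = 0, and there is no ∂_3, so H_2 ≅ 0.

H_0 = Z,  H_1 = Z/2,  H_2 = 0.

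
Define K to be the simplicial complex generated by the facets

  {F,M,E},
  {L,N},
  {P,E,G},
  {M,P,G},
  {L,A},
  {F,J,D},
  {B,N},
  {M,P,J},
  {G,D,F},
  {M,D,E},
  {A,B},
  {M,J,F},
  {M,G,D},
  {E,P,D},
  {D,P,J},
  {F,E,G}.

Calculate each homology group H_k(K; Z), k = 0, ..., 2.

H_0 ≅ Z^2,  H_1 ≅ Z × Z/2,  H_2 = 0.

Take the total order A < B < D < E < F < G < J < L < M < N < P on the vertex set. Then K (dimension 2) consists of the simplices:

  0-simplices (11): A, B, D, E, F, G, J, L, M, N, P
  1-simplices (22): AB, AL, BN, DE, DF, DG, DJ, DM, DP, EF, EG, EM, EP, FG, FJ, FM, GM, GP, JM, JP, LN, MP
  2-simplices (12): DEM, DEP, DFG, DFJ, DGM, DJP, EFG, EFM, EGP, FJM, GMP, JMP

so the chain groups are C_0 ≅ Z^11, C_1 ≅ Z^22, C_2 ≅ Z^12.

The boundary map ∂_1: C_1 → C_0 maps an edge to its endpoints' difference, ∂[p,q] = q − p. For instance
  ∂EG = G − E.
The resulting 11×22 matrix has rank 9, and its Smith normal form has invariant factors (1,1,1,1,1,1,1,1,1).

∂_2: C_2 → C_1 sends each 2-simplex [p,q,r] to [q,r] − [p,r] + [p,q]. For instance
  ∂DEM = EM − DM + DE,
  ∂GMP = MP − GP + GM.
The 22×12 boundary matrix has rank 12 and Smith normal form diag(1,1,1,1,1,1,1,1,1,1,1,2).

Now H_k = ker ∂_k / im ∂_{k+1}, so:

  H_0: rank C_0 − rank ∂_1 = 11 − 9 = 2, and the invariant factors of ∂_1 are all 1, so H_0 ≅ Z^2.
  H_1: rank ker ∂_1 − rank ∂_2 = (22 − 9) − 12 = 1, and ∂_2 has invariant factor 2 > 1, so H_1 ≅ Z × Z/2.
  H_2: rank ker ∂_2 − rank ∂_3 = (12 − 12) − 0 = 0, and there is no ∂_3, so H_2 ≅ 0.

(K is a triangulation of the disjoint union of the circle S^1 and the real projective plane RP^2.)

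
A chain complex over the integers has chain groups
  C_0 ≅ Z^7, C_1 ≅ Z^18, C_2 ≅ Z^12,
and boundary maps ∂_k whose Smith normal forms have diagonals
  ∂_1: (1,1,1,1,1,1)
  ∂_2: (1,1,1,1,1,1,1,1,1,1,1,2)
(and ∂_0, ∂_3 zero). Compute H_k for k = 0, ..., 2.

H_0: b_0 = 7 − 0 − 6 = 1; torsion from ∂_1 factors > 1: none. So H_0 ≅ Z.
H_1: b_1 = 18 − 6 − 12 = 0; torsion from ∂_2 factors > 1: [2]. So H_1 ≅ Z/2.
H_2: b_2 = 12 − 12 − 0 = 0; torsion from ∂_3 factors > 1: none. So H_2 ≅ 0.

H_0 ≅ Z,  H_1 ≅ Z/2,  H_2 = 0.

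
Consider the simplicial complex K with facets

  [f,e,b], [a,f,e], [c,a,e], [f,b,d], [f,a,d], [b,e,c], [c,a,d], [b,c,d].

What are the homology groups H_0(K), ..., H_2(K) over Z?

Take the total order a < b < c < d < e < f on the vertex set. Then K (dimension 2) consists of the simplices:

  0-simplices (6): a, b, c, d, e, f
  1-simplices (12): ac, ad, ae, af, bc, bd, be, bf, cd, ce, df, ef
  2-simplices (8): acd, ace, adf, aef, bcd, bce, bdf, bef

Hence C_0 ≅ Z^6, C_1 ≅ Z^12, C_2 ≅ Z^8.

∂_1: C_1 → C_0 maps an edge to its endpoints' difference, ∂[p,q] = q − p.
As a 6×12 matrix over Z this has rank 5, with invariant factors (1,1,1,1,1).

Boundary ∂_2: C_2 → C_1 acts by ∂[p,q,r] = [q,r] − [p,r] + [p,q]. For instance
  ∂bef = ef − bf + be,
  ∂adf = df − af + ad.
This gives a 12×8 integer matrix of rank 7; reducing to Smith normal form yields diagonal entries (1,1,1,1,1,1,1).

Reading off H_k = ker ∂_k / im ∂_{k+1}:

  H_0: rank C_0 − rank ∂_1 = 6 − 5 = 1, and the invariant factors of ∂_1 are all 1, so H_0 = Z.
  H_1: rank ker ∂_1 − rank ∂_2 = (12 − 5) − 7 = 0, and the invariant factors of ∂_2 are all 1, so H_1 = 0.
  H_2: rank ker ∂_2 − rank ∂_3 = (8 − 7) − 0 = 1, and there is no ∂_3, so H_2 = Z.

H_0 = Z,  H_1 = 0,  H_2 = Z.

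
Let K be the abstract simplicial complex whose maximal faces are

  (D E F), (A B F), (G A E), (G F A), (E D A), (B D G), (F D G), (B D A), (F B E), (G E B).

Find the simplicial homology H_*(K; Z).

H_0 ≅ Z,  H_1 ≅ Z_2,  H_2 = 0.

Order the vertices as A < B < D < E < F < G. Listing each simplex with vertices in this order, K has dimension 2 with simplices:

  0-simplices (6): A, B, D, E, F, G
  1-simplices (15): AB, AD, AE, AF, AG, BD, BE, BF, BG, DE, DF, DG, EF, EG, FG
  2-simplices (10): ABD, ABF, ADE, AEG, AFG, BDG, BEF, BEG, DEF, DFG

Hence C_0 ≅ Z^6, C_1 ≅ Z^15, C_2 ≅ Z^10.

∂_1: C_1 → C_0 is given by ∂[p,q] = [q] − [p]. For instance
  ∂EF = F − E.
The 6×15 boundary matrix has rank 5 and Smith normal form diag(1,1,1,1,1).

The boundary map ∂_2: C_2 → C_1 maps a triangle to the signed sum of its edges. For instance
  ∂BEF = EF − BF + BE,
  ∂BEG = EG − BG + BE.
The resulting 15×10 matrix has rank 10, and its Smith normal form has invariant factors (1,1,1,1,1,1,1,1,1,2).

Reading off H_k = ker ∂_k / im ∂_{k+1}:

  H_0: rank C_0 − rank ∂_1 = 6 − 5 = 1, and the invariant factors of ∂_1 are all 1, so H_0 ≅ Z.
  H_1: rank ker ∂_1 − rank ∂_2 = (15 − 5) − 10 = 0, and ∂_2 has invariant factor 2 > 1, so H_1 ≅ Z_2.
  H_2: rank ker ∂_2 − rank ∂_3 = (10 − 10) − 0 = 0, and there is no ∂_3, so H_2 ≅ 0.

As a check, the Euler characteristic is 6 − 15 + 10 = 1, which agrees with 1 − 0 + 0 = 1.
(K is a triangulation of the real projective plane RP^2.)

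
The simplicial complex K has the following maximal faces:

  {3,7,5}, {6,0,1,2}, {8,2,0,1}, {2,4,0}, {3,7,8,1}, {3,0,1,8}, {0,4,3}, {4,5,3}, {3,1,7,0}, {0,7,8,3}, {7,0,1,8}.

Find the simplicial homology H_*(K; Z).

H_0 ≅ Z,  H_1 = 0,  H_2 = 0,  H_3 ≅ Z.

Fix the vertex order 0 < 1 < 2 < 3 < 4 < 5 < 6 < 7 < 8 and write every simplex with vertices in increasing order. Then dim K = 3 and the simplices of K are:

  0-simplices (9): [0], [1], [2], [3], [4], [5], [6], [7], [8]
  1-simplices (22): [0,1], [0,2], [0,3], [0,4], [0,6], [0,7], [0,8], [1,2], [1,3], [1,6], [1,7], [1,8], [2,4], [2,6], [2,8], [3,4], [3,5], [3,7], [3,8], [4,5], [5,7], [7,8]
  2-simplices (20): (20 of them)
  3-simplices (7): [0,1,2,6], [0,1,2,8], [0,1,3,7], [0,1,3,8], [0,1,7,8], [0,3,7,8], [1,3,7,8]

Hence C_0 ≅ Z^9, C_1 ≅ Z^22, C_2 ≅ Z^20, C_3 ≅ Z^7.

The boundary map ∂_1: C_1 → C_0 sends each edge [p,q] (with p < q) to q − p.
As a 9×22 matrix over Z this has rank 8, with invariant factors (1,1,1,1,1,1,1,1).

∂_2: C_2 → C_1 acts by ∂[p,q,r] = [q,r] − [p,r] + [p,q]. For instance
  ∂[0,1,7] = [1,7] − [0,7] + [0,1],
  ∂[3,7,8] = [7,8] − [3,8] + [3,7].
As a 22×20 matrix over Z this has rank 14, with invariant factors (1,1,1,1,1,1,1,1,1,1,1,1,1,1).

∂_3: C_3 → C_2 sends each 3-simplex σ to the alternating sum Σ_i (−1)^i (σ with its i-th vertex removed). For instance
  ∂[0,1,3,7] = [1,3,7] − [0,3,7] + [0,1,7] − [0,1,3],
  ∂[0,1,3,8] = [1,3,8] − [0,3,8] + [0,1,8] − [0,1,3].
The resulting 20×7 matrix has rank 6, and its Smith normal form has invariant factors (1,1,1,1,1,1).

Reading off H_k = ker ∂_k / im ∂_{k+1}:

  H_0: rank C_0 − rank ∂_1 = 9 − 8 = 1, and the invariant factors of ∂_1 are all 1, so H_0 ≅ Z.
  H_1: rank ker ∂_1 − rank ∂_2 = (22 − 8) − 14 = 0, and the invariant factors of ∂_2 are all 1, so H_1 ≅ 0.
  H_2: rank ker ∂_2 − rank ∂_3 = (20 − 14) − 6 = 0, and the invariant factors of ∂_3 are all 1, so H_2 ≅ 0.
  H_3: rank ker ∂_3 − rank ∂_4 = (7 − 6) − 0 = 1, and there is no ∂_4, so H_3 ≅ Z.

As a check, the Euler characteristic is 9 − 22 + 20 − 7 = 0, which agrees with 1 − 0 + 0 − 1 = 0.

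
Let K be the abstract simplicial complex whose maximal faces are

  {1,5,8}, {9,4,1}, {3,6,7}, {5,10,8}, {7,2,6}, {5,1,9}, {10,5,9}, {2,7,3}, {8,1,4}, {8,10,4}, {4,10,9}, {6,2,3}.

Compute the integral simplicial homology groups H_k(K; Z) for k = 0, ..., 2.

H_0 = Z^2,  H_1 = 0,  H_2 = Z^2.

Fix the vertex order 1 < 2 < 3 < 4 < 5 < 6 < 7 < 8 < 9 < 10 and write every simplex with vertices in increasing order. Then dim K = 2 and the simplices of K are:

  0-simplices (10): [1], [2], [3], [4], [5], [6], [7], [8], [9], [10]
  1-simplices (18): [1,4], [1,5], [1,8], [1,9], [2,3], [2,6], [2,7], [3,6], [3,7], [4,8], [4,9], [4,10], [5,8], [5,9], [5,10], [6,7], [8,10], [9,10]
  2-simplices (12): [1,4,8], [1,4,9], [1,5,8], [1,5,9], [2,3,6], [2,3,7], [2,6,7], [3,6,7], [4,8,10], [4,9,10], [5,8,10], [5,9,10]

so the chain groups are C_0 ≅ Z^10, C_1 ≅ Z^18, C_2 ≅ Z^12.

∂_1: C_1 → C_0 is given by ∂[p,q] = [q] − [p].
As a 10×18 matrix over Z this has rank 8, with invariant factors (1,1,1,1,1,1,1,1).

The boundary map ∂_2: C_2 → C_1 sends each 2-simplex [p,q,r] to [q,r] − [p,r] + [p,q]. For instance
  ∂[2,3,7] = [3,7] − [2,7] + [2,3],
  ∂[4,8,10] = [8,10] − [4,10] + [4,8].
As a 18×12 matrix over Z this has rank 10, with invariant factors (1,1,1,1,1,1,1,1,1,1).

Computing H_k = (kernel of ∂_k) / (image of ∂_{k+1}):

  H_0: rank C_0 − rank ∂_1 = 10 − 8 = 2, and the invariant factors of ∂_1 are all 1, so H_0 ≅ Z^2.
  H_1: rank ker ∂_1 − rank ∂_2 = (18 − 8) − 10 = 0, and the invariant factors of ∂_2 are all 1, so H_1 ≅ 0.
  H_2: rank ker ∂_2 − rank ∂_3 = (12 − 10) − 0 = 2, and there is no ∂_3, so H_2 ≅ Z^2.

(K is a triangulation of the disjoint union of the 2-sphere S^2 and the 2-sphere S^2.)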